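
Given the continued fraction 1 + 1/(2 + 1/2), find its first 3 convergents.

1/1, 3/2, 7/5

Using the convergent recurrence p_i = a_i*p_{i-1} + p_{i-2}, q_i = a_i*q_{i-1} + q_{i-2} with p_{-2}=0, p_{-1}=1, q_{-2}=1, q_{-1}=0:
  i=0: a_0=1, p_0 = 1*1 + 0 = 1, q_0 = 1*0 + 1 = 1.
  i=1: a_1=2, p_1 = 2*1 + 1 = 3, q_1 = 2*1 + 0 = 2.
  i=2: a_2=2, p_2 = 2*3 + 1 = 7, q_2 = 2*2 + 1 = 5.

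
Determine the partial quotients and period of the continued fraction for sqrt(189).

[13; (1, 2, 1, 26)]

Write x_i = (sqrt(189) + m_i)/d_i with (m_0, d_0) = (0, 1). a_0 = floor(sqrt(189)) = 13, since 13^2 = 169 <= 189 < 196 = 14^2.
Iterate m_{i+1} = d_i*a_i - m_i, d_{i+1} = (189 - m_{i+1}^2)/d_i, a_{i+1} = floor((a_0 + m_{i+1})/d_{i+1}):
  m_1 = 1*13 - 0 = 13, d_1 = (189 - 13^2)/1 = 20/1 = 20, a_1 = floor((13 + 13)/20) = 1.
  m_2 = 20*1 - 13 = 7, d_2 = (189 - 7^2)/20 = 140/20 = 7, a_2 = floor((13 + 7)/7) = 2.
  m_3 = 7*2 - 7 = 7, d_3 = (189 - 7^2)/7 = 140/7 = 20, a_3 = floor((13 + 7)/20) = 1.
  m_4 = 20*1 - 7 = 13, d_4 = (189 - 13^2)/20 = 20/20 = 1, a_4 = floor((13 + 13)/1) = 26.
  m_5 = 1*26 - 13 = 13, d_5 = (189 - 13^2)/1 = 20/1 = 20: (m_5, d_5) = (m_1, d_1) = (13, 20), so from here the quotients repeat a_1, ..., a_4; the period length is 4.
Hence the expansion of sqrt(189) is a_0 = 13 followed by the repeating block 1, 2, 1, 26 (period 4).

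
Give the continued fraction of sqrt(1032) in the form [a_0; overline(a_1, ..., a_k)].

[32; overline(8, 64)]

Write x_i = (sqrt(1032) + m_i)/d_i with (m_0, d_0) = (0, 1). a_0 = floor(sqrt(1032)) = 32, since 32^2 = 1024 <= 1032 < 1089 = 33^2.
Iterate m_{i+1} = d_i*a_i - m_i, d_{i+1} = (1032 - m_{i+1}^2)/d_i, a_{i+1} = floor((a_0 + m_{i+1})/d_{i+1}):
  m_1 = 1*32 - 0 = 32, d_1 = (1032 - 32^2)/1 = 8/1 = 8, a_1 = floor((32 + 32)/8) = 8.
  m_2 = 8*8 - 32 = 32, d_2 = (1032 - 32^2)/8 = 8/8 = 1, a_2 = floor((32 + 32)/1) = 64.
  m_3 = 1*64 - 32 = 32, d_3 = (1032 - 32^2)/1 = 8/1 = 8: (m_3, d_3) = (m_1, d_1) = (32, 8), so from here the quotients repeat a_1, a_2; the period length is 2.
Hence the expansion of sqrt(1032) is a_0 = 32 followed by the repeating block 8, 64 (period 2).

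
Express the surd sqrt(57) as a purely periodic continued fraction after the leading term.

[7; (1, 1, 4, 1, 1, 14)]

Write x_i = (sqrt(57) + m_i)/d_i with (m_0, d_0) = (0, 1). a_0 = floor(sqrt(57)) = 7, since 7^2 = 49 <= 57 < 64 = 8^2.
Iterate m_{i+1} = d_i*a_i - m_i, d_{i+1} = (57 - m_{i+1}^2)/d_i, a_{i+1} = floor((a_0 + m_{i+1})/d_{i+1}):
  m_1 = 1*7 - 0 = 7, d_1 = (57 - 7^2)/1 = 8/1 = 8, a_1 = floor((7 + 7)/8) = 1.
  m_2 = 8*1 - 7 = 1, d_2 = (57 - 1^2)/8 = 56/8 = 7, a_2 = floor((7 + 1)/7) = 1.
  m_3 = 7*1 - 1 = 6, d_3 = (57 - 6^2)/7 = 21/7 = 3, a_3 = floor((7 + 6)/3) = 4.
  m_4 = 3*4 - 6 = 6, d_4 = (57 - 6^2)/3 = 21/3 = 7, a_4 = floor((7 + 6)/7) = 1.
  m_5 = 7*1 - 6 = 1, d_5 = (57 - 1^2)/7 = 56/7 = 8, a_5 = floor((7 + 1)/8) = 1.
  m_6 = 8*1 - 1 = 7, d_6 = (57 - 7^2)/8 = 8/8 = 1, a_6 = floor((7 + 7)/1) = 14.
  m_7 = 1*14 - 7 = 7, d_7 = (57 - 7^2)/1 = 8/1 = 8: (m_7, d_7) = (m_1, d_1) = (7, 8), so from here the quotients repeat a_1, ..., a_6; the period length is 6.
Hence the expansion of sqrt(57) is a_0 = 7 followed by the repeating block 1, 1, 4, 1, 1, 14 (period 6).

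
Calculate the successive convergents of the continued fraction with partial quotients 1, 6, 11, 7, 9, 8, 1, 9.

Using the convergent recurrence p_i = a_i*p_{i-1} + p_{i-2}, q_i = a_i*q_{i-1} + q_{i-2} with p_{-2}=0, p_{-1}=1, q_{-2}=1, q_{-1}=0:
  i=0: a_0=1, p_0 = 1*1 + 0 = 1, q_0 = 1*0 + 1 = 1.
  i=1: a_1=6, p_1 = 6*1 + 1 = 7, q_1 = 6*1 + 0 = 6.
  i=2: a_2=11, p_2 = 11*7 + 1 = 78, q_2 = 11*6 + 1 = 67.
  i=3: a_3=7, p_3 = 7*78 + 7 = 553, q_3 = 7*67 + 6 = 475.
  i=4: a_4=9, p_4 = 9*553 + 78 = 5055, q_4 = 9*475 + 67 = 4342.
  i=5: a_5=8, p_5 = 8*5055 + 553 = 40993, q_5 = 8*4342 + 475 = 35211.
  i=6: a_6=1, p_6 = 1*40993 + 5055 = 46048, q_6 = 1*35211 + 4342 = 39553.
  i=7: a_7=9, p_7 = 9*46048 + 40993 = 455425, q_7 = 9*39553 + 35211 = 391188.

1/1, 7/6, 78/67, 553/475, 5055/4342, 40993/35211, 46048/39553, 455425/391188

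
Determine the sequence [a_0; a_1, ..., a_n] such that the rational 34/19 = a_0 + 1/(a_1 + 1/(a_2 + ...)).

Run the Euclidean algorithm on 34 and 19; the successive quotients are the partial quotients a_0, a_1, ... (each step inverts the fractional part left over by the previous one):
  34 = 1*19 + 15, so a_0 = 1.
  19 = 1*15 + 4, so a_1 = 1.
  15 = 3*4 + 3, so a_2 = 3.
  4 = 1*3 + 1, so a_3 = 1.
  3 = 3*1 + 0, so a_4 = 3.
The remainder reaches 0 after 5 divisions, so the expansion has 5 partial quotients, read off in order.

[1; 1, 3, 1, 3]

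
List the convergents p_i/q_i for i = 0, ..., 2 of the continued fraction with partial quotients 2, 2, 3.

Using the convergent recurrence p_i = a_i*p_{i-1} + p_{i-2}, q_i = a_i*q_{i-1} + q_{i-2} with p_{-2}=0, p_{-1}=1, q_{-2}=1, q_{-1}=0:
  i=0: a_0=2, p_0 = 2*1 + 0 = 2, q_0 = 2*0 + 1 = 1.
  i=1: a_1=2, p_1 = 2*2 + 1 = 5, q_1 = 2*1 + 0 = 2.
  i=2: a_2=3, p_2 = 3*5 + 2 = 17, q_2 = 3*2 + 1 = 7.

2/1, 5/2, 17/7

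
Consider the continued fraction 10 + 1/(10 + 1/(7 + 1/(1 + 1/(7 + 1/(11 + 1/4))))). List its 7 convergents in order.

Using the convergent recurrence p_i = a_i*p_{i-1} + p_{i-2}, q_i = a_i*q_{i-1} + q_{i-2} with p_{-2}=0, p_{-1}=1, q_{-2}=1, q_{-1}=0:
  i=0: a_0=10, p_0 = 10*1 + 0 = 10, q_0 = 10*0 + 1 = 1.
  i=1: a_1=10, p_1 = 10*10 + 1 = 101, q_1 = 10*1 + 0 = 10.
  i=2: a_2=7, p_2 = 7*101 + 10 = 717, q_2 = 7*10 + 1 = 71.
  i=3: a_3=1, p_3 = 1*717 + 101 = 818, q_3 = 1*71 + 10 = 81.
  i=4: a_4=7, p_4 = 7*818 + 717 = 6443, q_4 = 7*81 + 71 = 638.
  i=5: a_5=11, p_5 = 11*6443 + 818 = 71691, q_5 = 11*638 + 81 = 7099.
  i=6: a_6=4, p_6 = 4*71691 + 6443 = 293207, q_6 = 4*7099 + 638 = 29034.

10/1, 101/10, 717/71, 818/81, 6443/638, 71691/7099, 293207/29034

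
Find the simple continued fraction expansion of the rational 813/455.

[1; 1, 3, 1, 2, 4, 3, 2]

Run the Euclidean algorithm on 813 and 455; the successive quotients are the partial quotients a_0, a_1, ... (each step inverts the fractional part left over by the previous one):
  813 = 1*455 + 358, so a_0 = 1.
  455 = 1*358 + 97, so a_1 = 1.
  358 = 3*97 + 67, so a_2 = 3.
  97 = 1*67 + 30, so a_3 = 1.
  67 = 2*30 + 7, so a_4 = 2.
  30 = 4*7 + 2, so a_5 = 4.
  7 = 3*2 + 1, so a_6 = 3.
  2 = 2*1 + 0, so a_7 = 2.
The remainder reaches 0 after 8 divisions, so the expansion has 8 partial quotients, read off in order.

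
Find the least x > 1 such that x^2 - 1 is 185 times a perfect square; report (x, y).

First expand sqrt(185) as a continued fraction. With x_i = (sqrt(185) + m_i)/d_i and (m_0, d_0) = (0, 1): a_0 = floor(sqrt(185)) = 13, since 13^2 = 169 <= 185 < 196 = 14^2.
Iterate m_{i+1} = d_i*a_i - m_i, d_{i+1} = (185 - m_{i+1}^2)/d_i, a_{i+1} = floor((a_0 + m_{i+1})/d_{i+1}):
  m_1 = 1*13 - 0 = 13, d_1 = (185 - 13^2)/1 = 16/1 = 16, a_1 = floor((13 + 13)/16) = 1.
  m_2 = 16*1 - 13 = 3, d_2 = (185 - 3^2)/16 = 176/16 = 11, a_2 = floor((13 + 3)/11) = 1.
  m_3 = 11*1 - 3 = 8, d_3 = (185 - 8^2)/11 = 121/11 = 11, a_3 = floor((13 + 8)/11) = 1.
  m_4 = 11*1 - 8 = 3, d_4 = (185 - 3^2)/11 = 176/11 = 16, a_4 = floor((13 + 3)/16) = 1.
  m_5 = 16*1 - 3 = 13, d_5 = (185 - 13^2)/16 = 16/16 = 1, a_5 = floor((13 + 13)/1) = 26.
  m_6 = 1*26 - 13 = 13, d_6 = (185 - 13^2)/1 = 16/1 = 16: (m_6, d_6) = (m_1, d_1) = (13, 16), so from here the quotients repeat a_1, ..., a_5; the period length is 5.
So sqrt(185) = [13; (1, 1, 1, 1, 26)] with period length k = 5.
k is odd, so (p_{k-1}, q_{k-1}) only solves x^2 - 185y^2 = -1 and the fundamental solution of x^2 - 185y^2 = 1 is (p_{2k-1}, q_{2k-1}) = (p_9, q_9); compute convergents through index 9, running through the period twice.
Convergents (p_i = a_i*p_{i-1} + p_{i-2}, q_i = a_i*q_{i-1} + q_{i-2} with p_{-2}=0, p_{-1}=1, q_{-2}=1, q_{-1}=0):
  i=0: a_0=13, p_0 = 13*1 + 0 = 13, q_0 = 13*0 + 1 = 1.
  i=1: a_1=1, p_1 = 1*13 + 1 = 14, q_1 = 1*1 + 0 = 1.
  i=2: a_2=1, p_2 = 1*14 + 13 = 27, q_2 = 1*1 + 1 = 2.
  i=3: a_3=1, p_3 = 1*27 + 14 = 41, q_3 = 1*2 + 1 = 3.
  i=4: a_4=1, p_4 = 1*41 + 27 = 68, q_4 = 1*3 + 2 = 5.
  i=5: a_5=26, p_5 = 26*68 + 41 = 1809, q_5 = 26*5 + 3 = 133.
  i=6: a_6=1, p_6 = 1*1809 + 68 = 1877, q_6 = 1*133 + 5 = 138.
  i=7: a_7=1, p_7 = 1*1877 + 1809 = 3686, q_7 = 1*138 + 133 = 271.
  i=8: a_8=1, p_8 = 1*3686 + 1877 = 5563, q_8 = 1*271 + 138 = 409.
  i=9: a_9=1, p_9 = 1*5563 + 3686 = 9249, q_9 = 1*409 + 271 = 680.
Indeed p_4^2 - 185*q_4^2 = 4624 - 4625 = -1, not +1.
Check: 9249^2 - 185*680^2 = 85544001 - 85544000 = 1, so (x, y) = (9249, 680) solves the equation, and by the theorem it is the least positive solution.

(x, y) = (9249, 680)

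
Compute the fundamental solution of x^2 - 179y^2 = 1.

First expand sqrt(179) as a continued fraction. With x_i = (sqrt(179) + m_i)/d_i and (m_0, d_0) = (0, 1): a_0 = floor(sqrt(179)) = 13, since 13^2 = 169 <= 179 < 196 = 14^2.
Iterate m_{i+1} = d_i*a_i - m_i, d_{i+1} = (179 - m_{i+1}^2)/d_i, a_{i+1} = floor((a_0 + m_{i+1})/d_{i+1}):
  m_1 = 1*13 - 0 = 13, d_1 = (179 - 13^2)/1 = 10/1 = 10, a_1 = floor((13 + 13)/10) = 2.
  m_2 = 10*2 - 13 = 7, d_2 = (179 - 7^2)/10 = 130/10 = 13, a_2 = floor((13 + 7)/13) = 1.
  m_3 = 13*1 - 7 = 6, d_3 = (179 - 6^2)/13 = 143/13 = 11, a_3 = floor((13 + 6)/11) = 1.
  m_4 = 11*1 - 6 = 5, d_4 = (179 - 5^2)/11 = 154/11 = 14, a_4 = floor((13 + 5)/14) = 1.
  m_5 = 14*1 - 5 = 9, d_5 = (179 - 9^2)/14 = 98/14 = 7, a_5 = floor((13 + 9)/7) = 3.
  m_6 = 7*3 - 9 = 12, d_6 = (179 - 12^2)/7 = 35/7 = 5, a_6 = floor((13 + 12)/5) = 5.
  m_7 = 5*5 - 12 = 13, d_7 = (179 - 13^2)/5 = 10/5 = 2, a_7 = floor((13 + 13)/2) = 13.
  m_8 = 2*13 - 13 = 13, d_8 = (179 - 13^2)/2 = 10/2 = 5, a_8 = floor((13 + 13)/5) = 5.
  m_9 = 5*5 - 13 = 12, d_9 = (179 - 12^2)/5 = 35/5 = 7, a_9 = floor((13 + 12)/7) = 3.
  m_10 = 7*3 - 12 = 9, d_10 = (179 - 9^2)/7 = 98/7 = 14, a_10 = floor((13 + 9)/14) = 1.
  m_11 = 14*1 - 9 = 5, d_11 = (179 - 5^2)/14 = 154/14 = 11, a_11 = floor((13 + 5)/11) = 1.
  m_12 = 11*1 - 5 = 6, d_12 = (179 - 6^2)/11 = 143/11 = 13, a_12 = floor((13 + 6)/13) = 1.
  m_13 = 13*1 - 6 = 7, d_13 = (179 - 7^2)/13 = 130/13 = 10, a_13 = floor((13 + 7)/10) = 2.
  m_14 = 10*2 - 7 = 13, d_14 = (179 - 13^2)/10 = 10/10 = 1, a_14 = floor((13 + 13)/1) = 26.
  m_15 = 1*26 - 13 = 13, d_15 = (179 - 13^2)/1 = 10/1 = 10: (m_15, d_15) = (m_1, d_1) = (13, 10), so from here the quotients repeat a_1, ..., a_14; the period length is 14.
So sqrt(179) = [13; (2, 1, 1, 1, 3, 5, 13, 5, 3, 1, 1, 1, 2, 26)] with period length k = 14.
k is even, so the fundamental solution of x^2 - 179y^2 = 1 is (p_{k-1}, q_{k-1}) = (p_13, q_13); compute convergents through index 13.
Convergents (p_i = a_i*p_{i-1} + p_{i-2}, q_i = a_i*q_{i-1} + q_{i-2} with p_{-2}=0, p_{-1}=1, q_{-2}=1, q_{-1}=0):
  i=0: a_0=13, p_0 = 13*1 + 0 = 13, q_0 = 13*0 + 1 = 1.
  i=1: a_1=2, p_1 = 2*13 + 1 = 27, q_1 = 2*1 + 0 = 2.
  i=2: a_2=1, p_2 = 1*27 + 13 = 40, q_2 = 1*2 + 1 = 3.
  i=3: a_3=1, p_3 = 1*40 + 27 = 67, q_3 = 1*3 + 2 = 5.
  i=4: a_4=1, p_4 = 1*67 + 40 = 107, q_4 = 1*5 + 3 = 8.
  i=5: a_5=3, p_5 = 3*107 + 67 = 388, q_5 = 3*8 + 5 = 29.
  i=6: a_6=5, p_6 = 5*388 + 107 = 2047, q_6 = 5*29 + 8 = 153.
  i=7: a_7=13, p_7 = 13*2047 + 388 = 26999, q_7 = 13*153 + 29 = 2018.
  i=8: a_8=5, p_8 = 5*26999 + 2047 = 137042, q_8 = 5*2018 + 153 = 10243.
  i=9: a_9=3, p_9 = 3*137042 + 26999 = 438125, q_9 = 3*10243 + 2018 = 32747.
  i=10: a_10=1, p_10 = 1*438125 + 137042 = 575167, q_10 = 1*32747 + 10243 = 42990.
  i=11: a_11=1, p_11 = 1*575167 + 438125 = 1013292, q_11 = 1*42990 + 32747 = 75737.
  i=12: a_12=1, p_12 = 1*1013292 + 575167 = 1588459, q_12 = 1*75737 + 42990 = 118727.
  i=13: a_13=2, p_13 = 2*1588459 + 1013292 = 4190210, q_13 = 2*118727 + 75737 = 313191.
Check: 4190210^2 - 179*313191^2 = 17557859844100 - 17557859844099 = 1, so (x, y) = (4190210, 313191) solves the equation, and by the theorem it is the least positive solution.

(x, y) = (4190210, 313191)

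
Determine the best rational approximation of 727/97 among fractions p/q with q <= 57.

427/57

Expand x = 727/97 as a continued fraction with the Euclidean algorithm:
  727 = 7*97 + 48, so a_0 = 7.
  97 = 2*48 + 1, so a_1 = 2.
  48 = 48*1 + 0, so a_2 = 48.
so x = [7; 2, 48].
Convergents (p_i = a_i*p_{i-1} + p_{i-2}, q_i = a_i*q_{i-1} + q_{i-2} with p_{-2}=0, p_{-1}=1, q_{-2}=1, q_{-1}=0), until the denominator exceeds 57:
  i=0: a_0=7, p_0 = 7*1 + 0 = 7, q_0 = 7*0 + 1 = 1.
  i=1: a_1=2, p_1 = 2*7 + 1 = 15, q_1 = 2*1 + 0 = 2.
  i=2: a_2=48, p_2 = 48*15 + 7 = 727, q_2 = 48*2 + 1 = 97.
q_2 = 97 > 57, so the last convergent with denominator <= 57 is p_1/q_1 = 15/2.
The closest fraction with denominator <= 57 is either p_1/q_1 or the intermediate fraction (k*p_1 + p_0)/(k*q_1 + q_0) with the largest k >= 1 whose denominator stays <= 57; these approach x as k grows, and every other convergent or intermediate fraction in range is farther away.
Largest k: floor((57 - q_0)/q_1) = floor((57 - 1)/2) = 28.
That gives (28*15 + 7)/(28*2 + 1) = 427/57.
Compare the errors: |x - 15/2| = |727*2 - 15*97|/(97*2) = 1/194, and |x - 427/57| = |727*57 - 427*97|/(97*57) = 20/5529.
Cross-multiplying, 20*194 = 3880 < 5529 = 1*5529, so 20/5529 is smaller: the intermediate fraction 427/57 is closer to x than 15/2.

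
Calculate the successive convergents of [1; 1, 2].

1/1, 2/1, 5/3

Using the convergent recurrence p_i = a_i*p_{i-1} + p_{i-2}, q_i = a_i*q_{i-1} + q_{i-2} with p_{-2}=0, p_{-1}=1, q_{-2}=1, q_{-1}=0:
  i=0: a_0=1, p_0 = 1*1 + 0 = 1, q_0 = 1*0 + 1 = 1.
  i=1: a_1=1, p_1 = 1*1 + 1 = 2, q_1 = 1*1 + 0 = 1.
  i=2: a_2=2, p_2 = 2*2 + 1 = 5, q_2 = 2*1 + 1 = 3.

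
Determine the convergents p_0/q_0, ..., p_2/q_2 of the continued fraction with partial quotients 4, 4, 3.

4/1, 17/4, 55/13

Using the convergent recurrence p_i = a_i*p_{i-1} + p_{i-2}, q_i = a_i*q_{i-1} + q_{i-2} with p_{-2}=0, p_{-1}=1, q_{-2}=1, q_{-1}=0:
  i=0: a_0=4, p_0 = 4*1 + 0 = 4, q_0 = 4*0 + 1 = 1.
  i=1: a_1=4, p_1 = 4*4 + 1 = 17, q_1 = 4*1 + 0 = 4.
  i=2: a_2=3, p_2 = 3*17 + 4 = 55, q_2 = 3*4 + 1 = 13.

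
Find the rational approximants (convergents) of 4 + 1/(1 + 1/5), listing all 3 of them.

4/1, 5/1, 29/6

Using the convergent recurrence p_i = a_i*p_{i-1} + p_{i-2}, q_i = a_i*q_{i-1} + q_{i-2} with p_{-2}=0, p_{-1}=1, q_{-2}=1, q_{-1}=0:
  i=0: a_0=4, p_0 = 4*1 + 0 = 4, q_0 = 4*0 + 1 = 1.
  i=1: a_1=1, p_1 = 1*4 + 1 = 5, q_1 = 1*1 + 0 = 1.
  i=2: a_2=5, p_2 = 5*5 + 4 = 29, q_2 = 5*1 + 1 = 6.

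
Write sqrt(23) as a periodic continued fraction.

[4; (1, 3, 1, 8)]

Write x_i = (sqrt(23) + m_i)/d_i with (m_0, d_0) = (0, 1). a_0 = floor(sqrt(23)) = 4, since 4^2 = 16 <= 23 < 25 = 5^2.
Iterate m_{i+1} = d_i*a_i - m_i, d_{i+1} = (23 - m_{i+1}^2)/d_i, a_{i+1} = floor((a_0 + m_{i+1})/d_{i+1}):
  m_1 = 1*4 - 0 = 4, d_1 = (23 - 4^2)/1 = 7/1 = 7, a_1 = floor((4 + 4)/7) = 1.
  m_2 = 7*1 - 4 = 3, d_2 = (23 - 3^2)/7 = 14/7 = 2, a_2 = floor((4 + 3)/2) = 3.
  m_3 = 2*3 - 3 = 3, d_3 = (23 - 3^2)/2 = 14/2 = 7, a_3 = floor((4 + 3)/7) = 1.
  m_4 = 7*1 - 3 = 4, d_4 = (23 - 4^2)/7 = 7/7 = 1, a_4 = floor((4 + 4)/1) = 8.
  m_5 = 1*8 - 4 = 4, d_5 = (23 - 4^2)/1 = 7/1 = 7: (m_5, d_5) = (m_1, d_1) = (4, 7), so from here the quotients repeat a_1, ..., a_4; the period length is 4.
Hence the expansion of sqrt(23) is a_0 = 4 followed by the repeating block 1, 3, 1, 8 (period 4).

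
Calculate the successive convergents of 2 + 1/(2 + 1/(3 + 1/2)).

2/1, 5/2, 17/7, 39/16

Using the convergent recurrence p_i = a_i*p_{i-1} + p_{i-2}, q_i = a_i*q_{i-1} + q_{i-2} with p_{-2}=0, p_{-1}=1, q_{-2}=1, q_{-1}=0:
  i=0: a_0=2, p_0 = 2*1 + 0 = 2, q_0 = 2*0 + 1 = 1.
  i=1: a_1=2, p_1 = 2*2 + 1 = 5, q_1 = 2*1 + 0 = 2.
  i=2: a_2=3, p_2 = 3*5 + 2 = 17, q_2 = 3*2 + 1 = 7.
  i=3: a_3=2, p_3 = 2*17 + 5 = 39, q_3 = 2*7 + 2 = 16.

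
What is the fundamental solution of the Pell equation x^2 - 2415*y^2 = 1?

(x, y) = (344, 7)

First expand sqrt(2415) as a continued fraction. With x_i = (sqrt(2415) + m_i)/d_i and (m_0, d_0) = (0, 1): a_0 = floor(sqrt(2415)) = 49, since 49^2 = 2401 <= 2415 < 2500 = 50^2.
Iterate m_{i+1} = d_i*a_i - m_i, d_{i+1} = (2415 - m_{i+1}^2)/d_i, a_{i+1} = floor((a_0 + m_{i+1})/d_{i+1}):
  m_1 = 1*49 - 0 = 49, d_1 = (2415 - 49^2)/1 = 14/1 = 14, a_1 = floor((49 + 49)/14) = 7.
  m_2 = 14*7 - 49 = 49, d_2 = (2415 - 49^2)/14 = 14/14 = 1, a_2 = floor((49 + 49)/1) = 98.
  m_3 = 1*98 - 49 = 49, d_3 = (2415 - 49^2)/1 = 14/1 = 14: (m_3, d_3) = (m_1, d_1) = (49, 14), so from here the quotients repeat a_1, a_2; the period length is 2.
So sqrt(2415) = [49; (7, 98)] with period length k = 2.
k is even, so the fundamental solution of x^2 - 2415y^2 = 1 is (p_{k-1}, q_{k-1}) = (p_1, q_1); compute convergents through index 1.
Convergents (p_i = a_i*p_{i-1} + p_{i-2}, q_i = a_i*q_{i-1} + q_{i-2} with p_{-2}=0, p_{-1}=1, q_{-2}=1, q_{-1}=0):
  i=0: a_0=49, p_0 = 49*1 + 0 = 49, q_0 = 49*0 + 1 = 1.
  i=1: a_1=7, p_1 = 7*49 + 1 = 344, q_1 = 7*1 + 0 = 7.
Check: 344^2 - 2415*7^2 = 118336 - 118335 = 1, so (x, y) = (344, 7) solves the equation, and by the theorem it is the least positive solution.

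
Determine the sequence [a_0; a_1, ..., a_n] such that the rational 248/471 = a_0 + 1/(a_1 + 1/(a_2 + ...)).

[0; 1, 1, 8, 1, 11, 2]

Run the Euclidean algorithm on 248 and 471; the successive quotients are the partial quotients a_0, a_1, ... (each step inverts the fractional part left over by the previous one):
  248 = 0*471 + 248, so a_0 = 0.
  471 = 1*248 + 223, so a_1 = 1.
  248 = 1*223 + 25, so a_2 = 1.
  223 = 8*25 + 23, so a_3 = 8.
  25 = 1*23 + 2, so a_4 = 1.
  23 = 11*2 + 1, so a_5 = 11.
  2 = 2*1 + 0, so a_6 = 2.
The remainder reaches 0 after 7 divisions, so the expansion has 7 partial quotients, read off in order.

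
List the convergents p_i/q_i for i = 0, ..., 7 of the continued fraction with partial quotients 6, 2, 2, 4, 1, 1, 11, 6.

Using the convergent recurrence p_i = a_i*p_{i-1} + p_{i-2}, q_i = a_i*q_{i-1} + q_{i-2} with p_{-2}=0, p_{-1}=1, q_{-2}=1, q_{-1}=0:
  i=0: a_0=6, p_0 = 6*1 + 0 = 6, q_0 = 6*0 + 1 = 1.
  i=1: a_1=2, p_1 = 2*6 + 1 = 13, q_1 = 2*1 + 0 = 2.
  i=2: a_2=2, p_2 = 2*13 + 6 = 32, q_2 = 2*2 + 1 = 5.
  i=3: a_3=4, p_3 = 4*32 + 13 = 141, q_3 = 4*5 + 2 = 22.
  i=4: a_4=1, p_4 = 1*141 + 32 = 173, q_4 = 1*22 + 5 = 27.
  i=5: a_5=1, p_5 = 1*173 + 141 = 314, q_5 = 1*27 + 22 = 49.
  i=6: a_6=11, p_6 = 11*314 + 173 = 3627, q_6 = 11*49 + 27 = 566.
  i=7: a_7=6, p_7 = 6*3627 + 314 = 22076, q_7 = 6*566 + 49 = 3445.

6/1, 13/2, 32/5, 141/22, 173/27, 314/49, 3627/566, 22076/3445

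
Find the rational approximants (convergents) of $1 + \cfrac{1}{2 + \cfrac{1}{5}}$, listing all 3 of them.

1/1, 3/2, 16/11

Using the convergent recurrence p_i = a_i*p_{i-1} + p_{i-2}, q_i = a_i*q_{i-1} + q_{i-2} with p_{-2}=0, p_{-1}=1, q_{-2}=1, q_{-1}=0:
  i=0: a_0=1, p_0 = 1*1 + 0 = 1, q_0 = 1*0 + 1 = 1.
  i=1: a_1=2, p_1 = 2*1 + 1 = 3, q_1 = 2*1 + 0 = 2.
  i=2: a_2=5, p_2 = 5*3 + 1 = 16, q_2 = 5*2 + 1 = 11.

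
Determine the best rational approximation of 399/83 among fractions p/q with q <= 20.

Expand x = 399/83 as a continued fraction with the Euclidean algorithm:
  399 = 4*83 + 67, so a_0 = 4.
  83 = 1*67 + 16, so a_1 = 1.
  67 = 4*16 + 3, so a_2 = 4.
  16 = 5*3 + 1, so a_3 = 5.
  3 = 3*1 + 0, so a_4 = 3.
so x = [4; 1, 4, 5, 3].
Convergents (p_i = a_i*p_{i-1} + p_{i-2}, q_i = a_i*q_{i-1} + q_{i-2} with p_{-2}=0, p_{-1}=1, q_{-2}=1, q_{-1}=0), until the denominator exceeds 20:
  i=0: a_0=4, p_0 = 4*1 + 0 = 4, q_0 = 4*0 + 1 = 1.
  i=1: a_1=1, p_1 = 1*4 + 1 = 5, q_1 = 1*1 + 0 = 1.
  i=2: a_2=4, p_2 = 4*5 + 4 = 24, q_2 = 4*1 + 1 = 5.
  i=3: a_3=5, p_3 = 5*24 + 5 = 125, q_3 = 5*5 + 1 = 26.
q_3 = 26 > 20, so the last convergent with denominator <= 20 is p_2/q_2 = 24/5.
The closest fraction with denominator <= 20 is either p_2/q_2 or the intermediate fraction (k*p_2 + p_1)/(k*q_2 + q_1) with the largest k >= 1 whose denominator stays <= 20; these approach x as k grows, and every other convergent or intermediate fraction in range is farther away.
Largest k: floor((20 - q_1)/q_2) = floor((20 - 1)/5) = 3.
That gives (3*24 + 5)/(3*5 + 1) = 77/16.
Compare the errors: |x - 24/5| = |399*5 - 24*83|/(83*5) = 3/415, and |x - 77/16| = |399*16 - 77*83|/(83*16) = 7/1328.
Cross-multiplying, 7*415 = 2905 < 3984 = 3*1328, so 7/1328 is smaller: the intermediate fraction 77/16 is closer to x than 24/5.

77/16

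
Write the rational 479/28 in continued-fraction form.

Run the Euclidean algorithm on 479 and 28; the successive quotients are the partial quotients a_0, a_1, ... (each step inverts the fractional part left over by the previous one):
  479 = 17*28 + 3, so a_0 = 17.
  28 = 9*3 + 1, so a_1 = 9.
  3 = 3*1 + 0, so a_2 = 3.
The remainder reaches 0 after 3 divisions, so the expansion has 3 partial quotients, read off in order.

[17; 9, 3]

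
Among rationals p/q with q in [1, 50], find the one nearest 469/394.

25/21

Expand x = 469/394 as a continued fraction with the Euclidean algorithm:
  469 = 1*394 + 75, so a_0 = 1.
  394 = 5*75 + 19, so a_1 = 5.
  75 = 3*19 + 18, so a_2 = 3.
  19 = 1*18 + 1, so a_3 = 1.
  18 = 18*1 + 0, so a_4 = 18.
so x = [1; 5, 3, 1, 18].
Convergents (p_i = a_i*p_{i-1} + p_{i-2}, q_i = a_i*q_{i-1} + q_{i-2} with p_{-2}=0, p_{-1}=1, q_{-2}=1, q_{-1}=0), until the denominator exceeds 50:
  i=0: a_0=1, p_0 = 1*1 + 0 = 1, q_0 = 1*0 + 1 = 1.
  i=1: a_1=5, p_1 = 5*1 + 1 = 6, q_1 = 5*1 + 0 = 5.
  i=2: a_2=3, p_2 = 3*6 + 1 = 19, q_2 = 3*5 + 1 = 16.
  i=3: a_3=1, p_3 = 1*19 + 6 = 25, q_3 = 1*16 + 5 = 21.
  i=4: a_4=18, p_4 = 18*25 + 19 = 469, q_4 = 18*21 + 16 = 394.
q_4 = 394 > 50, so the last convergent with denominator <= 50 is p_3/q_3 = 25/21.
The closest fraction with denominator <= 50 is either p_3/q_3 or the intermediate fraction (k*p_3 + p_2)/(k*q_3 + q_2) with the largest k >= 1 whose denominator stays <= 50; these approach x as k grows, and every other convergent or intermediate fraction in range is farther away.
Largest k: floor((50 - q_2)/q_3) = floor((50 - 16)/21) = 1.
That gives (1*25 + 19)/(1*21 + 16) = 44/37.
Compare the errors: |x - 25/21| = |469*21 - 25*394|/(394*21) = 1/8274, and |x - 44/37| = |469*37 - 44*394|/(394*37) = 17/14578.
Cross-multiplying, 1*14578 = 14578 < 140658 = 17*8274, so 1/8274 is smaller: the convergent 25/21 is closer to x than 44/37.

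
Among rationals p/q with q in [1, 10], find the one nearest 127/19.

Expand x = 127/19 as a continued fraction with the Euclidean algorithm:
  127 = 6*19 + 13, so a_0 = 6.
  19 = 1*13 + 6, so a_1 = 1.
  13 = 2*6 + 1, so a_2 = 2.
  6 = 6*1 + 0, so a_3 = 6.
so x = [6; 1, 2, 6].
Convergents (p_i = a_i*p_{i-1} + p_{i-2}, q_i = a_i*q_{i-1} + q_{i-2} with p_{-2}=0, p_{-1}=1, q_{-2}=1, q_{-1}=0), until the denominator exceeds 10:
  i=0: a_0=6, p_0 = 6*1 + 0 = 6, q_0 = 6*0 + 1 = 1.
  i=1: a_1=1, p_1 = 1*6 + 1 = 7, q_1 = 1*1 + 0 = 1.
  i=2: a_2=2, p_2 = 2*7 + 6 = 20, q_2 = 2*1 + 1 = 3.
  i=3: a_3=6, p_3 = 6*20 + 7 = 127, q_3 = 6*3 + 1 = 19.
q_3 = 19 > 10, so the last convergent with denominator <= 10 is p_2/q_2 = 20/3.
The closest fraction with denominator <= 10 is either p_2/q_2 or the intermediate fraction (k*p_2 + p_1)/(k*q_2 + q_1) with the largest k >= 1 whose denominator stays <= 10; these approach x as k grows, and every other convergent or intermediate fraction in range is farther away.
Largest k: floor((10 - q_1)/q_2) = floor((10 - 1)/3) = 3.
That gives (3*20 + 7)/(3*3 + 1) = 67/10.
Compare the errors: |x - 20/3| = |127*3 - 20*19|/(19*3) = 1/57, and |x - 67/10| = |127*10 - 67*19|/(19*10) = 3/190.
Cross-multiplying, 3*57 = 171 < 190 = 1*190, so 3/190 is smaller: the intermediate fraction 67/10 is closer to x than 20/3.

67/10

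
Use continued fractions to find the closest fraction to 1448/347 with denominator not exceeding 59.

217/52

Expand x = 1448/347 as a continued fraction with the Euclidean algorithm:
  1448 = 4*347 + 60, so a_0 = 4.
  347 = 5*60 + 47, so a_1 = 5.
  60 = 1*47 + 13, so a_2 = 1.
  47 = 3*13 + 8, so a_3 = 3.
  13 = 1*8 + 5, so a_4 = 1.
  8 = 1*5 + 3, so a_5 = 1.
  5 = 1*3 + 2, so a_6 = 1.
  3 = 1*2 + 1, so a_7 = 1.
  2 = 2*1 + 0, so a_8 = 2.
so x = [4; 5, 1, 3, 1, 1, 1, 1, 2].
Convergents (p_i = a_i*p_{i-1} + p_{i-2}, q_i = a_i*q_{i-1} + q_{i-2} with p_{-2}=0, p_{-1}=1, q_{-2}=1, q_{-1}=0), until the denominator exceeds 59:
  i=0: a_0=4, p_0 = 4*1 + 0 = 4, q_0 = 4*0 + 1 = 1.
  i=1: a_1=5, p_1 = 5*4 + 1 = 21, q_1 = 5*1 + 0 = 5.
  i=2: a_2=1, p_2 = 1*21 + 4 = 25, q_2 = 1*5 + 1 = 6.
  i=3: a_3=3, p_3 = 3*25 + 21 = 96, q_3 = 3*6 + 5 = 23.
  i=4: a_4=1, p_4 = 1*96 + 25 = 121, q_4 = 1*23 + 6 = 29.
  i=5: a_5=1, p_5 = 1*121 + 96 = 217, q_5 = 1*29 + 23 = 52.
  i=6: a_6=1, p_6 = 1*217 + 121 = 338, q_6 = 1*52 + 29 = 81.
q_6 = 81 > 59, so the last convergent with denominator <= 59 is p_5/q_5 = 217/52.
The closest fraction with denominator <= 59 is either p_5/q_5 or the intermediate fraction (k*p_5 + p_4)/(k*q_5 + q_4) with the largest k >= 1 whose denominator stays <= 59; these approach x as k grows, and every other convergent or intermediate fraction in range is farther away.
Largest k: floor((59 - q_4)/q_5) = floor((59 - 29)/52) = 0.
Since k = 0, no intermediate fraction beyond p_5/q_5 has denominator <= 59, so the convergent 217/52 is the closest (its error is |1448*52 - 217*347|/(347*52) = 3/18044).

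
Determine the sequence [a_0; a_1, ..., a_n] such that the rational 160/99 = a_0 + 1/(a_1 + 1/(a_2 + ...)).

Run the Euclidean algorithm on 160 and 99; the successive quotients are the partial quotients a_0, a_1, ... (each step inverts the fractional part left over by the previous one):
  160 = 1*99 + 61, so a_0 = 1.
  99 = 1*61 + 38, so a_1 = 1.
  61 = 1*38 + 23, so a_2 = 1.
  38 = 1*23 + 15, so a_3 = 1.
  23 = 1*15 + 8, so a_4 = 1.
  15 = 1*8 + 7, so a_5 = 1.
  8 = 1*7 + 1, so a_6 = 1.
  7 = 7*1 + 0, so a_7 = 7.
The remainder reaches 0 after 8 divisions, so the expansion has 8 partial quotients, read off in order.

[1; 1, 1, 1, 1, 1, 1, 7]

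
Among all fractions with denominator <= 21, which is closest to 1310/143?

174/19

Expand x = 1310/143 as a continued fraction with the Euclidean algorithm:
  1310 = 9*143 + 23, so a_0 = 9.
  143 = 6*23 + 5, so a_1 = 6.
  23 = 4*5 + 3, so a_2 = 4.
  5 = 1*3 + 2, so a_3 = 1.
  3 = 1*2 + 1, so a_4 = 1.
  2 = 2*1 + 0, so a_5 = 2.
so x = [9; 6, 4, 1, 1, 2].
Convergents (p_i = a_i*p_{i-1} + p_{i-2}, q_i = a_i*q_{i-1} + q_{i-2} with p_{-2}=0, p_{-1}=1, q_{-2}=1, q_{-1}=0), until the denominator exceeds 21:
  i=0: a_0=9, p_0 = 9*1 + 0 = 9, q_0 = 9*0 + 1 = 1.
  i=1: a_1=6, p_1 = 6*9 + 1 = 55, q_1 = 6*1 + 0 = 6.
  i=2: a_2=4, p_2 = 4*55 + 9 = 229, q_2 = 4*6 + 1 = 25.
q_2 = 25 > 21, so the last convergent with denominator <= 21 is p_1/q_1 = 55/6.
The closest fraction with denominator <= 21 is either p_1/q_1 or the intermediate fraction (k*p_1 + p_0)/(k*q_1 + q_0) with the largest k >= 1 whose denominator stays <= 21; these approach x as k grows, and every other convergent or intermediate fraction in range is farther away.
Largest k: floor((21 - q_0)/q_1) = floor((21 - 1)/6) = 3.
That gives (3*55 + 9)/(3*6 + 1) = 174/19.
Compare the errors: |x - 55/6| = |1310*6 - 55*143|/(143*6) = 5/858, and |x - 174/19| = |1310*19 - 174*143|/(143*19) = 8/2717.
Cross-multiplying, 8*858 = 6864 < 13585 = 5*2717, so 8/2717 is smaller: the intermediate fraction 174/19 is closer to x than 55/6.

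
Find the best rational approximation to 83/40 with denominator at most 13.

Expand x = 83/40 as a continued fraction with the Euclidean algorithm:
  83 = 2*40 + 3, so a_0 = 2.
  40 = 13*3 + 1, so a_1 = 13.
  3 = 3*1 + 0, so a_2 = 3.
so x = [2; 13, 3].
Convergents (p_i = a_i*p_{i-1} + p_{i-2}, q_i = a_i*q_{i-1} + q_{i-2} with p_{-2}=0, p_{-1}=1, q_{-2}=1, q_{-1}=0), until the denominator exceeds 13:
  i=0: a_0=2, p_0 = 2*1 + 0 = 2, q_0 = 2*0 + 1 = 1.
  i=1: a_1=13, p_1 = 13*2 + 1 = 27, q_1 = 13*1 + 0 = 13.
  i=2: a_2=3, p_2 = 3*27 + 2 = 83, q_2 = 3*13 + 1 = 40.
q_2 = 40 > 13, so the last convergent with denominator <= 13 is p_1/q_1 = 27/13.
The closest fraction with denominator <= 13 is either p_1/q_1 or the intermediate fraction (k*p_1 + p_0)/(k*q_1 + q_0) with the largest k >= 1 whose denominator stays <= 13; these approach x as k grows, and every other convergent or intermediate fraction in range is farther away.
Largest k: floor((13 - q_0)/q_1) = floor((13 - 1)/13) = 0.
Since k = 0, no intermediate fraction beyond p_1/q_1 has denominator <= 13, so the convergent 27/13 is the closest (its error is |83*13 - 27*40|/(40*13) = 1/520).

27/13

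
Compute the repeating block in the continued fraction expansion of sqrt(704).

Write x_i = (sqrt(704) + m_i)/d_i with (m_0, d_0) = (0, 1). a_0 = floor(sqrt(704)) = 26, since 26^2 = 676 <= 704 < 729 = 27^2.
Iterate m_{i+1} = d_i*a_i - m_i, d_{i+1} = (704 - m_{i+1}^2)/d_i, a_{i+1} = floor((a_0 + m_{i+1})/d_{i+1}):
  m_1 = 1*26 - 0 = 26, d_1 = (704 - 26^2)/1 = 28/1 = 28, a_1 = floor((26 + 26)/28) = 1.
  m_2 = 28*1 - 26 = 2, d_2 = (704 - 2^2)/28 = 700/28 = 25, a_2 = floor((26 + 2)/25) = 1.
  m_3 = 25*1 - 2 = 23, d_3 = (704 - 23^2)/25 = 175/25 = 7, a_3 = floor((26 + 23)/7) = 7.
  m_4 = 7*7 - 23 = 26, d_4 = (704 - 26^2)/7 = 28/7 = 4, a_4 = floor((26 + 26)/4) = 13.
  m_5 = 4*13 - 26 = 26, d_5 = (704 - 26^2)/4 = 28/4 = 7, a_5 = floor((26 + 26)/7) = 7.
  m_6 = 7*7 - 26 = 23, d_6 = (704 - 23^2)/7 = 175/7 = 25, a_6 = floor((26 + 23)/25) = 1.
  m_7 = 25*1 - 23 = 2, d_7 = (704 - 2^2)/25 = 700/25 = 28, a_7 = floor((26 + 2)/28) = 1.
  m_8 = 28*1 - 2 = 26, d_8 = (704 - 26^2)/28 = 28/28 = 1, a_8 = floor((26 + 26)/1) = 52.
  m_9 = 1*52 - 26 = 26, d_9 = (704 - 26^2)/1 = 28/1 = 28: (m_9, d_9) = (m_1, d_1) = (26, 28), so from here the quotients repeat a_1, ..., a_8; the period length is 8.
Hence the expansion of sqrt(704) is a_0 = 26 followed by the repeating block 1, 1, 7, 13, 7, 1, 1, 52 (period 8).

[26; (1, 1, 7, 13, 7, 1, 1, 52)]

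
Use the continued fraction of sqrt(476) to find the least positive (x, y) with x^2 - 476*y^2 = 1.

First expand sqrt(476) as a continued fraction. With x_i = (sqrt(476) + m_i)/d_i and (m_0, d_0) = (0, 1): a_0 = floor(sqrt(476)) = 21, since 21^2 = 441 <= 476 < 484 = 22^2.
Iterate m_{i+1} = d_i*a_i - m_i, d_{i+1} = (476 - m_{i+1}^2)/d_i, a_{i+1} = floor((a_0 + m_{i+1})/d_{i+1}):
  m_1 = 1*21 - 0 = 21, d_1 = (476 - 21^2)/1 = 35/1 = 35, a_1 = floor((21 + 21)/35) = 1.
  m_2 = 35*1 - 21 = 14, d_2 = (476 - 14^2)/35 = 280/35 = 8, a_2 = floor((21 + 14)/8) = 4.
  m_3 = 8*4 - 14 = 18, d_3 = (476 - 18^2)/8 = 152/8 = 19, a_3 = floor((21 + 18)/19) = 2.
  m_4 = 19*2 - 18 = 20, d_4 = (476 - 20^2)/19 = 76/19 = 4, a_4 = floor((21 + 20)/4) = 10.
  m_5 = 4*10 - 20 = 20, d_5 = (476 - 20^2)/4 = 76/4 = 19, a_5 = floor((21 + 20)/19) = 2.
  m_6 = 19*2 - 20 = 18, d_6 = (476 - 18^2)/19 = 152/19 = 8, a_6 = floor((21 + 18)/8) = 4.
  m_7 = 8*4 - 18 = 14, d_7 = (476 - 14^2)/8 = 280/8 = 35, a_7 = floor((21 + 14)/35) = 1.
  m_8 = 35*1 - 14 = 21, d_8 = (476 - 21^2)/35 = 35/35 = 1, a_8 = floor((21 + 21)/1) = 42.
  m_9 = 1*42 - 21 = 21, d_9 = (476 - 21^2)/1 = 35/1 = 35: (m_9, d_9) = (m_1, d_1) = (21, 35), so from here the quotients repeat a_1, ..., a_8; the period length is 8.
So sqrt(476) = [21; (1, 4, 2, 10, 2, 4, 1, 42)] with period length k = 8.
k is even, so the fundamental solution of x^2 - 476y^2 = 1 is (p_{k-1}, q_{k-1}) = (p_7, q_7); compute convergents through index 7.
Convergents (p_i = a_i*p_{i-1} + p_{i-2}, q_i = a_i*q_{i-1} + q_{i-2} with p_{-2}=0, p_{-1}=1, q_{-2}=1, q_{-1}=0):
  i=0: a_0=21, p_0 = 21*1 + 0 = 21, q_0 = 21*0 + 1 = 1.
  i=1: a_1=1, p_1 = 1*21 + 1 = 22, q_1 = 1*1 + 0 = 1.
  i=2: a_2=4, p_2 = 4*22 + 21 = 109, q_2 = 4*1 + 1 = 5.
  i=3: a_3=2, p_3 = 2*109 + 22 = 240, q_3 = 2*5 + 1 = 11.
  i=4: a_4=10, p_4 = 10*240 + 109 = 2509, q_4 = 10*11 + 5 = 115.
  i=5: a_5=2, p_5 = 2*2509 + 240 = 5258, q_5 = 2*115 + 11 = 241.
  i=6: a_6=4, p_6 = 4*5258 + 2509 = 23541, q_6 = 4*241 + 115 = 1079.
  i=7: a_7=1, p_7 = 1*23541 + 5258 = 28799, q_7 = 1*1079 + 241 = 1320.
Check: 28799^2 - 476*1320^2 = 829382401 - 829382400 = 1, so (x, y) = (28799, 1320) solves the equation, and by the theorem it is the least positive solution.

(x, y) = (28799, 1320)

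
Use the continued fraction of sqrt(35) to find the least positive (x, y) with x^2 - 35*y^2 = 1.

(x, y) = (6, 1)

First expand sqrt(35) as a continued fraction. With x_i = (sqrt(35) + m_i)/d_i and (m_0, d_0) = (0, 1): a_0 = floor(sqrt(35)) = 5, since 5^2 = 25 <= 35 < 36 = 6^2.
Iterate m_{i+1} = d_i*a_i - m_i, d_{i+1} = (35 - m_{i+1}^2)/d_i, a_{i+1} = floor((a_0 + m_{i+1})/d_{i+1}):
  m_1 = 1*5 - 0 = 5, d_1 = (35 - 5^2)/1 = 10/1 = 10, a_1 = floor((5 + 5)/10) = 1.
  m_2 = 10*1 - 5 = 5, d_2 = (35 - 5^2)/10 = 10/10 = 1, a_2 = floor((5 + 5)/1) = 10.
  m_3 = 1*10 - 5 = 5, d_3 = (35 - 5^2)/1 = 10/1 = 10: (m_3, d_3) = (m_1, d_1) = (5, 10), so from here the quotients repeat a_1, a_2; the period length is 2.
So sqrt(35) = [5; (1, 10)] with period length k = 2.
k is even, so the fundamental solution of x^2 - 35y^2 = 1 is (p_{k-1}, q_{k-1}) = (p_1, q_1); compute convergents through index 1.
Convergents (p_i = a_i*p_{i-1} + p_{i-2}, q_i = a_i*q_{i-1} + q_{i-2} with p_{-2}=0, p_{-1}=1, q_{-2}=1, q_{-1}=0):
  i=0: a_0=5, p_0 = 5*1 + 0 = 5, q_0 = 5*0 + 1 = 1.
  i=1: a_1=1, p_1 = 1*5 + 1 = 6, q_1 = 1*1 + 0 = 1.
Check: 6^2 - 35*1^2 = 36 - 35 = 1, so (x, y) = (6, 1) solves the equation, and by the theorem it is the least positive solution.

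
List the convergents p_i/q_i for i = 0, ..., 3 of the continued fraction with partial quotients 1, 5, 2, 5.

1/1, 6/5, 13/11, 71/60

Using the convergent recurrence p_i = a_i*p_{i-1} + p_{i-2}, q_i = a_i*q_{i-1} + q_{i-2} with p_{-2}=0, p_{-1}=1, q_{-2}=1, q_{-1}=0:
  i=0: a_0=1, p_0 = 1*1 + 0 = 1, q_0 = 1*0 + 1 = 1.
  i=1: a_1=5, p_1 = 5*1 + 1 = 6, q_1 = 5*1 + 0 = 5.
  i=2: a_2=2, p_2 = 2*6 + 1 = 13, q_2 = 2*5 + 1 = 11.
  i=3: a_3=5, p_3 = 5*13 + 6 = 71, q_3 = 5*11 + 5 = 60.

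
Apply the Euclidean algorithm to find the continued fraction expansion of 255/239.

[1; 14, 1, 15]

Run the Euclidean algorithm on 255 and 239; the successive quotients are the partial quotients a_0, a_1, ... (each step inverts the fractional part left over by the previous one):
  255 = 1*239 + 16, so a_0 = 1.
  239 = 14*16 + 15, so a_1 = 14.
  16 = 1*15 + 1, so a_2 = 1.
  15 = 15*1 + 0, so a_3 = 15.
The remainder reaches 0 after 4 divisions, so the expansion has 4 partial quotients, read off in order.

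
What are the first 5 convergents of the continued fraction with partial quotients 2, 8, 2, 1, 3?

2/1, 17/8, 36/17, 53/25, 195/92

Using the convergent recurrence p_i = a_i*p_{i-1} + p_{i-2}, q_i = a_i*q_{i-1} + q_{i-2} with p_{-2}=0, p_{-1}=1, q_{-2}=1, q_{-1}=0:
  i=0: a_0=2, p_0 = 2*1 + 0 = 2, q_0 = 2*0 + 1 = 1.
  i=1: a_1=8, p_1 = 8*2 + 1 = 17, q_1 = 8*1 + 0 = 8.
  i=2: a_2=2, p_2 = 2*17 + 2 = 36, q_2 = 2*8 + 1 = 17.
  i=3: a_3=1, p_3 = 1*36 + 17 = 53, q_3 = 1*17 + 8 = 25.
  i=4: a_4=3, p_4 = 3*53 + 36 = 195, q_4 = 3*25 + 17 = 92.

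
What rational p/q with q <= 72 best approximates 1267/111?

Expand x = 1267/111 as a continued fraction with the Euclidean algorithm:
  1267 = 11*111 + 46, so a_0 = 11.
  111 = 2*46 + 19, so a_1 = 2.
  46 = 2*19 + 8, so a_2 = 2.
  19 = 2*8 + 3, so a_3 = 2.
  8 = 2*3 + 2, so a_4 = 2.
  3 = 1*2 + 1, so a_5 = 1.
  2 = 2*1 + 0, so a_6 = 2.
so x = [11; 2, 2, 2, 2, 1, 2].
Convergents (p_i = a_i*p_{i-1} + p_{i-2}, q_i = a_i*q_{i-1} + q_{i-2} with p_{-2}=0, p_{-1}=1, q_{-2}=1, q_{-1}=0), until the denominator exceeds 72:
  i=0: a_0=11, p_0 = 11*1 + 0 = 11, q_0 = 11*0 + 1 = 1.
  i=1: a_1=2, p_1 = 2*11 + 1 = 23, q_1 = 2*1 + 0 = 2.
  i=2: a_2=2, p_2 = 2*23 + 11 = 57, q_2 = 2*2 + 1 = 5.
  i=3: a_3=2, p_3 = 2*57 + 23 = 137, q_3 = 2*5 + 2 = 12.
  i=4: a_4=2, p_4 = 2*137 + 57 = 331, q_4 = 2*12 + 5 = 29.
  i=5: a_5=1, p_5 = 1*331 + 137 = 468, q_5 = 1*29 + 12 = 41.
  i=6: a_6=2, p_6 = 2*468 + 331 = 1267, q_6 = 2*41 + 29 = 111.
q_6 = 111 > 72, so the last convergent with denominator <= 72 is p_5/q_5 = 468/41.
The closest fraction with denominator <= 72 is either p_5/q_5 or the intermediate fraction (k*p_5 + p_4)/(k*q_5 + q_4) with the largest k >= 1 whose denominator stays <= 72; these approach x as k grows, and every other convergent or intermediate fraction in range is farther away.
Largest k: floor((72 - q_4)/q_5) = floor((72 - 29)/41) = 1.
That gives (1*468 + 331)/(1*41 + 29) = 799/70.
Compare the errors: |x - 468/41| = |1267*41 - 468*111|/(111*41) = 1/4551, and |x - 799/70| = |1267*70 - 799*111|/(111*70) = 1/7770.
Cross-multiplying, 1*4551 = 4551 < 7770 = 1*7770, so 1/7770 is smaller: the intermediate fraction 799/70 is closer to x than 468/41.

799/70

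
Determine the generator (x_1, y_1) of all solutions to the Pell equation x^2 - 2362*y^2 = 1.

(x, y) = (118099, 2430)

First expand sqrt(2362) as a continued fraction. With x_i = (sqrt(2362) + m_i)/d_i and (m_0, d_0) = (0, 1): a_0 = floor(sqrt(2362)) = 48, since 48^2 = 2304 <= 2362 < 2401 = 49^2.
Iterate m_{i+1} = d_i*a_i - m_i, d_{i+1} = (2362 - m_{i+1}^2)/d_i, a_{i+1} = floor((a_0 + m_{i+1})/d_{i+1}):
  m_1 = 1*48 - 0 = 48, d_1 = (2362 - 48^2)/1 = 58/1 = 58, a_1 = floor((48 + 48)/58) = 1.
  m_2 = 58*1 - 48 = 10, d_2 = (2362 - 10^2)/58 = 2262/58 = 39, a_2 = floor((48 + 10)/39) = 1.
  m_3 = 39*1 - 10 = 29, d_3 = (2362 - 29^2)/39 = 1521/39 = 39, a_3 = floor((48 + 29)/39) = 1.
  m_4 = 39*1 - 29 = 10, d_4 = (2362 - 10^2)/39 = 2262/39 = 58, a_4 = floor((48 + 10)/58) = 1.
  m_5 = 58*1 - 10 = 48, d_5 = (2362 - 48^2)/58 = 58/58 = 1, a_5 = floor((48 + 48)/1) = 96.
  m_6 = 1*96 - 48 = 48, d_6 = (2362 - 48^2)/1 = 58/1 = 58: (m_6, d_6) = (m_1, d_1) = (48, 58), so from here the quotients repeat a_1, ..., a_5; the period length is 5.
So sqrt(2362) = [48; (1, 1, 1, 1, 96)] with period length k = 5.
k is odd, so (p_{k-1}, q_{k-1}) only solves x^2 - 2362y^2 = -1 and the fundamental solution of x^2 - 2362y^2 = 1 is (p_{2k-1}, q_{2k-1}) = (p_9, q_9); compute convergents through index 9, running through the period twice.
Convergents (p_i = a_i*p_{i-1} + p_{i-2}, q_i = a_i*q_{i-1} + q_{i-2} with p_{-2}=0, p_{-1}=1, q_{-2}=1, q_{-1}=0):
  i=0: a_0=48, p_0 = 48*1 + 0 = 48, q_0 = 48*0 + 1 = 1.
  i=1: a_1=1, p_1 = 1*48 + 1 = 49, q_1 = 1*1 + 0 = 1.
  i=2: a_2=1, p_2 = 1*49 + 48 = 97, q_2 = 1*1 + 1 = 2.
  i=3: a_3=1, p_3 = 1*97 + 49 = 146, q_3 = 1*2 + 1 = 3.
  i=4: a_4=1, p_4 = 1*146 + 97 = 243, q_4 = 1*3 + 2 = 5.
  i=5: a_5=96, p_5 = 96*243 + 146 = 23474, q_5 = 96*5 + 3 = 483.
  i=6: a_6=1, p_6 = 1*23474 + 243 = 23717, q_6 = 1*483 + 5 = 488.
  i=7: a_7=1, p_7 = 1*23717 + 23474 = 47191, q_7 = 1*488 + 483 = 971.
  i=8: a_8=1, p_8 = 1*47191 + 23717 = 70908, q_8 = 1*971 + 488 = 1459.
  i=9: a_9=1, p_9 = 1*70908 + 47191 = 118099, q_9 = 1*1459 + 971 = 2430.
Indeed p_4^2 - 2362*q_4^2 = 59049 - 59050 = -1, not +1.
Check: 118099^2 - 2362*2430^2 = 13947373801 - 13947373800 = 1, so (x, y) = (118099, 2430) solves the equation, and by the theorem it is the least positive solution.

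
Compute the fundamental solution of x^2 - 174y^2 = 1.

First expand sqrt(174) as a continued fraction. With x_i = (sqrt(174) + m_i)/d_i and (m_0, d_0) = (0, 1): a_0 = floor(sqrt(174)) = 13, since 13^2 = 169 <= 174 < 196 = 14^2.
Iterate m_{i+1} = d_i*a_i - m_i, d_{i+1} = (174 - m_{i+1}^2)/d_i, a_{i+1} = floor((a_0 + m_{i+1})/d_{i+1}):
  m_1 = 1*13 - 0 = 13, d_1 = (174 - 13^2)/1 = 5/1 = 5, a_1 = floor((13 + 13)/5) = 5.
  m_2 = 5*5 - 13 = 12, d_2 = (174 - 12^2)/5 = 30/5 = 6, a_2 = floor((13 + 12)/6) = 4.
  m_3 = 6*4 - 12 = 12, d_3 = (174 - 12^2)/6 = 30/6 = 5, a_3 = floor((13 + 12)/5) = 5.
  m_4 = 5*5 - 12 = 13, d_4 = (174 - 13^2)/5 = 5/5 = 1, a_4 = floor((13 + 13)/1) = 26.
  m_5 = 1*26 - 13 = 13, d_5 = (174 - 13^2)/1 = 5/1 = 5: (m_5, d_5) = (m_1, d_1) = (13, 5), so from here the quotients repeat a_1, ..., a_4; the period length is 4.
So sqrt(174) = [13; (5, 4, 5, 26)] with period length k = 4.
k is even, so the fundamental solution of x^2 - 174y^2 = 1 is (p_{k-1}, q_{k-1}) = (p_3, q_3); compute convergents through index 3.
Convergents (p_i = a_i*p_{i-1} + p_{i-2}, q_i = a_i*q_{i-1} + q_{i-2} with p_{-2}=0, p_{-1}=1, q_{-2}=1, q_{-1}=0):
  i=0: a_0=13, p_0 = 13*1 + 0 = 13, q_0 = 13*0 + 1 = 1.
  i=1: a_1=5, p_1 = 5*13 + 1 = 66, q_1 = 5*1 + 0 = 5.
  i=2: a_2=4, p_2 = 4*66 + 13 = 277, q_2 = 4*5 + 1 = 21.
  i=3: a_3=5, p_3 = 5*277 + 66 = 1451, q_3 = 5*21 + 5 = 110.
Check: 1451^2 - 174*110^2 = 2105401 - 2105400 = 1, so (x, y) = (1451, 110) solves the equation, and by the theorem it is the least positive solution.

(x, y) = (1451, 110)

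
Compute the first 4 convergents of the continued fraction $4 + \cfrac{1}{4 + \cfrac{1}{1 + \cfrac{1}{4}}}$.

Using the convergent recurrence p_i = a_i*p_{i-1} + p_{i-2}, q_i = a_i*q_{i-1} + q_{i-2} with p_{-2}=0, p_{-1}=1, q_{-2}=1, q_{-1}=0:
  i=0: a_0=4, p_0 = 4*1 + 0 = 4, q_0 = 4*0 + 1 = 1.
  i=1: a_1=4, p_1 = 4*4 + 1 = 17, q_1 = 4*1 + 0 = 4.
  i=2: a_2=1, p_2 = 1*17 + 4 = 21, q_2 = 1*4 + 1 = 5.
  i=3: a_3=4, p_3 = 4*21 + 17 = 101, q_3 = 4*5 + 4 = 24.

4/1, 17/4, 21/5, 101/24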